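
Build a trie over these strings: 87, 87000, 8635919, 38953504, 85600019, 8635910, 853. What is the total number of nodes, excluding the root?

Insert word by word; a character creates a node only if that edge doesn't already exist:
  "87" → 2 new (8, 7)
  "87000" → prefix "87" already present; 3 new (0, 0, 0)
  "8635919" → prefix "8" already present; 6 new (6, 3, 5, 9, 1, 9)
  "38953504" → 8 new (3, 8, 9, 5, 3, 5, 0, 4)
  "85600019" → prefix "8" already present; 7 new (5, 6, 0, 0, 0, 1, 9)
  "8635910" → prefix "863591" already present; 1 new (0)
  "853" → prefix "85" already present; 1 new (3)
Total nodes = 2 + 3 + 6 + 8 + 7 + 1 + 1 = 28

28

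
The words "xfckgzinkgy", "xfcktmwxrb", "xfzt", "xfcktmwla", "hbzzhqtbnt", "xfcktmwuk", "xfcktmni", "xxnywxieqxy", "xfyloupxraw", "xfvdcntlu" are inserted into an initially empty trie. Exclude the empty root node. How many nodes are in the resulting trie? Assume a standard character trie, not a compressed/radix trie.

61

For each word, the new-node count is its length minus the longest prefix already in the trie:
  "xfckgzinkgy" → 11 new (x, f, c, k, g, z, i, n, k, g, y)
  "xfcktmwxrb" → prefix "xfck" already present; 6 new (t, m, w, x, r, b)
  "xfzt" → prefix "xf" already present; 2 new (z, t)
  "xfcktmwla" → prefix "xfcktmw" already present; 2 new (l, a)
  "hbzzhqtbnt" → 10 new (h, b, z, z, h, q, t, b, n, t)
  "xfcktmwuk" → prefix "xfcktmw" already present; 2 new (u, k)
  "xfcktmni" → prefix "xfcktm" already present; 2 new (n, i)
  "xxnywxieqxy" → prefix "x" already present; 10 new (x, n, y, w, x, i, e, q, x, y)
  "xfyloupxraw" → prefix "xf" already present; 9 new (y, l, o, u, p, x, r, a, w)
  "xfvdcntlu" → prefix "xf" already present; 7 new (v, d, c, n, t, l, u)
Total nodes = 11 + 6 + 2 + 2 + 10 + 2 + 2 + 10 + 9 + 7 = 61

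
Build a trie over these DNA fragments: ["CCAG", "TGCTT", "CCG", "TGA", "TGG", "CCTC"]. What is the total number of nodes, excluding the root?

Trie structure (* marks end of a word):
(root)
├─ C
│  └─ C
│     ├─ A
│     │  └─ G *
│     ├─ G *
│     └─ T
│        └─ C *
└─ T
   └─ G
      ├─ A *
      ├─ C
      │  └─ T
      │     └─ T *
      └─ G *
Counting every labelled node above: 14.

14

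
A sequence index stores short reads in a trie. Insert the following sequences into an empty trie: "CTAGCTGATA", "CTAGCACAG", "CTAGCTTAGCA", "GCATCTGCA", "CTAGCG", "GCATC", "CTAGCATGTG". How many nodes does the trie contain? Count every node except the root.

Trie structure (* marks end of a word):
(root)
├─ C
│  └─ T
│     └─ A
│        └─ G
│           └─ C
│              ├─ A
│              │  ├─ C
│              │  │  └─ A
│              │  │     └─ G *
│              │  └─ T
│              │     └─ G
│              │        └─ T
│              │           └─ G *
│              ├─ G *
│              └─ T
│                 ├─ G
│                 │  └─ A
│                 │     └─ T
│                 │        └─ A *
│                 └─ T
│                    └─ A
│                       └─ G
│                          └─ C
│                             └─ A *
└─ G
   └─ C
      └─ A
         └─ T
            └─ C *
               └─ T
                  └─ G
                     └─ C
                        └─ A *
Counting every labelled node above: 33.

33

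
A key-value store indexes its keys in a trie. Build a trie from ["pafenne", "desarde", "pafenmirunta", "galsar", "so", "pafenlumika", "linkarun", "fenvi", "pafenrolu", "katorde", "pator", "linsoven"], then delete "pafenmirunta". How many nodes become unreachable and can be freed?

A node on "pafenmirunta"'s path can go only if nothing else ends at it or branches off below it.
The suffix "mirunta" (7 nodes) is used only by "pafenmirunta"; the node for "pafen" still has the child "n", so pruning stops there.
Nodes removed: 7

7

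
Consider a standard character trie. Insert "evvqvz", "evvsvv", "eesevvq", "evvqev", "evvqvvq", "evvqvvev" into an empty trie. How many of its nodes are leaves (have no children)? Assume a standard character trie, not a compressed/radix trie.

A leaf is a node with no children — equivalently, the end of a word that is not a proper prefix of any other stored word.
Those words: "eesevvq", "evvqev", "evvqvvev", "evvqvvq", "evvqvz", "evvsvv"
Leaf count: 6

6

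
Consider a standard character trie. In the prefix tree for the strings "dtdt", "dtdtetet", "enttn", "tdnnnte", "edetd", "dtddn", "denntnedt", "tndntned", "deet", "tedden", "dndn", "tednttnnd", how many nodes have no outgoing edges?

11

Leaves are exactly the stored words that no other stored word extends.
Those words: "deet", "denntnedt", "dndn", "dtddn", "dtdtetet", "edetd", "enttn", "tdnnnte", "tedden", "tednttnnd", "tndntned"
Leaf count: 11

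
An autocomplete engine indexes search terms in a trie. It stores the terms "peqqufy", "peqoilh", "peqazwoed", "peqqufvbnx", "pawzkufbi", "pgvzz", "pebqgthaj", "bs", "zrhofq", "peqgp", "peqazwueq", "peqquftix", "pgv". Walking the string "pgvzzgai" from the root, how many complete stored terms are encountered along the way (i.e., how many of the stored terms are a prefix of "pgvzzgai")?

Traverse "pgvzzgai" character by character; count nodes along the way that are marked as word ends.
Prefixes of the query that are stored words: "pgv", "pgvzz"
Count: 2

2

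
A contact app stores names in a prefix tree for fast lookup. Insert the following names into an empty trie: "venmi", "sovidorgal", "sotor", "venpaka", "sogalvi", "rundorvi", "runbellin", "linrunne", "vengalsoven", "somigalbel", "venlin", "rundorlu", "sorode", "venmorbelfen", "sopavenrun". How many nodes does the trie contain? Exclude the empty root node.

Trace insertions, counting only characters that open a new branch:
  "venmi" → 5 new (v, e, n, m, i)
  "sovidorgal" → 10 new (s, o, v, i, d, o, r, g, a, l)
  "sotor" → prefix "so" already present; 3 new (t, o, r)
  "venpaka" → prefix "ven" already present; 4 new (p, a, k, a)
  "sogalvi" → prefix "so" already present; 5 new (g, a, l, v, i)
  "rundorvi" → 8 new (r, u, n, d, o, r, v, i)
  "runbellin" → prefix "run" already present; 6 new (b, e, l, l, i, n)
  "linrunne" → 8 new (l, i, n, r, u, n, n, e)
  "vengalsoven" → prefix "ven" already present; 8 new (g, a, l, s, o, v, e, n)
  "somigalbel" → prefix "so" already present; 8 new (m, i, g, a, l, b, e, l)
  "venlin" → prefix "ven" already present; 3 new (l, i, n)
  "rundorlu" → prefix "rundor" already present; 2 new (l, u)
  "sorode" → prefix "so" already present; 4 new (r, o, d, e)
  "venmorbelfen" → prefix "venm" already present; 8 new (o, r, b, e, l, f, e, n)
  "sopavenrun" → prefix "so" already present; 8 new (p, a, v, e, n, r, u, n)
Total nodes = 5 + 10 + 3 + 4 + 5 + 8 + 6 + 8 + 8 + 8 + 3 + 2 + 4 + 8 + 8 = 90

90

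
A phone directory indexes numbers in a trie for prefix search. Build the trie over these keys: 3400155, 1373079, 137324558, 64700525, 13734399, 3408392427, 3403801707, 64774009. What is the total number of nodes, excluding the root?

For each word, the new-node count is its length minus the longest prefix already in the trie:
  "3400155" → 7 new (3, 4, 0, 0, 1, 5, 5)
  "1373079" → 7 new (1, 3, 7, 3, 0, 7, 9)
  "137324558" → prefix "1373" already present; 5 new (2, 4, 5, 5, 8)
  "64700525" → 8 new (6, 4, 7, 0, 0, 5, 2, 5)
  "13734399" → prefix "1373" already present; 4 new (4, 3, 9, 9)
  "3408392427" → prefix "340" already present; 7 new (8, 3, 9, 2, 4, 2, 7)
  "3403801707" → prefix "340" already present; 7 new (3, 8, 0, 1, 7, 0, 7)
  "64774009" → prefix "647" already present; 5 new (7, 4, 0, 0, 9)
Total nodes = 7 + 7 + 5 + 8 + 4 + 7 + 7 + 5 = 50

50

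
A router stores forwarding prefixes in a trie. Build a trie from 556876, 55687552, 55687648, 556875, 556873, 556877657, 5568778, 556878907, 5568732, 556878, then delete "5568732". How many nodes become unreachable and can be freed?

1

A node on "5568732"'s path can go only if nothing else ends at it or branches off below it.
The suffix "2" (1 node) is used only by "5568732"; "556873" is itself a stored word, so pruning stops there.
Nodes removed: 1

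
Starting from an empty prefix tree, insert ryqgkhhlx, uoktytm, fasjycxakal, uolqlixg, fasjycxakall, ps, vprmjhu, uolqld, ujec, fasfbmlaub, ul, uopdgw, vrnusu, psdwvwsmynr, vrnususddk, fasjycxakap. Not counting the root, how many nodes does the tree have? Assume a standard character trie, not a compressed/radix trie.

Count nodes per top-level branch (shared prefixes stored once):
  'f'-branch (fasfbmlaub, fasjycxakal, fasjycxakall, fasjycxakap): 20 nodes
  'p'-branch (ps, psdwvwsmynr): 11 nodes
  'r'-branch (ryqgkhhlx): 9 nodes
  'u'-branch (ujec, ul, uoktytm, uolqld, uolqlixg, uopdgw): 22 nodes
  'v'-branch (vprmjhu, vrnusu, vrnususddk): 16 nodes
Sum: 78

78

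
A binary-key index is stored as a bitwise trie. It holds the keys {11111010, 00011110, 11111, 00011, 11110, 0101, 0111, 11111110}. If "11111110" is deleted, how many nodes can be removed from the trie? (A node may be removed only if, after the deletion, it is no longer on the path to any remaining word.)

3

After clearing the end-marker at "11111110", prune upward until reaching a node still needed by another word.
The suffix "110" (3 nodes) is used only by "11111110"; the node for "11111" still has the child "0", so pruning stops there.
Nodes removed: 3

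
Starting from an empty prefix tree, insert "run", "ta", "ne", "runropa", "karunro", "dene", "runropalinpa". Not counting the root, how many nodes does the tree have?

27

Count nodes per top-level branch (shared prefixes stored once):
  'd'-branch (dene): 4 nodes
  'k'-branch (karunro): 7 nodes
  'n'-branch (ne): 2 nodes
  'r'-branch (run, runropa, runropalinpa): 12 nodes
  't'-branch (ta): 2 nodes
Sum: 27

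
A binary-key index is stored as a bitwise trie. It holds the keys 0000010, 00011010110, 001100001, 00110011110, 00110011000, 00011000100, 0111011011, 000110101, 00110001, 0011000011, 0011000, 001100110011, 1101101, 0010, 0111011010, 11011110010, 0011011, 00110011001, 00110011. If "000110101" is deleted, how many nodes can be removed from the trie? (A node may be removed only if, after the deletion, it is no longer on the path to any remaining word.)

A node on "000110101"'s path can go only if nothing else ends at it or branches off below it.
Every node on "000110101" is still needed (e.g. by "00011010110"), so nothing is freed.
Nodes removed: 0

0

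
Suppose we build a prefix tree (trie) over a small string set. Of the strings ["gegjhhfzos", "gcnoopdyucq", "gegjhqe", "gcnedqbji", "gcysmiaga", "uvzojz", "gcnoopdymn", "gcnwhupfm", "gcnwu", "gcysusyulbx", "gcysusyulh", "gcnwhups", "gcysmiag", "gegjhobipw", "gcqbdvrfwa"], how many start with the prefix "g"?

Filter for entries beginning with "g":
Matches: "gcnedqbji", "gcnoopdymn", "gcnoopdyucq", "gcnwhupfm", "gcnwhups", "gcnwu", "gcqbdvrfwa", "gcysmiag", "gcysmiaga", "gcysusyulbx", "gcysusyulh", "gegjhhfzos", "gegjhobipw", "gegjhqe"
Count: 14

14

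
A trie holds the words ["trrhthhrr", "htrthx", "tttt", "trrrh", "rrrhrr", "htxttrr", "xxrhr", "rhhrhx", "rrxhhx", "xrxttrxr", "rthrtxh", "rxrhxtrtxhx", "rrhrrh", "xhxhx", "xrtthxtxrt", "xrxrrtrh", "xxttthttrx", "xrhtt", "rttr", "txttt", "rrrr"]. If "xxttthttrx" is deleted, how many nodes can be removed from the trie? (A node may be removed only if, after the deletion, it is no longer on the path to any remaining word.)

After clearing the end-marker at "xxttthttrx", prune upward until reaching a node still needed by another word.
The suffix "ttthttrx" (8 nodes) is used only by "xxttthttrx"; the node for "xx" still has the child "r", so pruning stops there.
Nodes removed: 8

8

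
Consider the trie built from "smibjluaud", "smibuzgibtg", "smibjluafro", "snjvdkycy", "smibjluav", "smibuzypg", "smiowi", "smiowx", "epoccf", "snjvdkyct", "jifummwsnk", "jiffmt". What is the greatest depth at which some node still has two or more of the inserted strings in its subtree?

8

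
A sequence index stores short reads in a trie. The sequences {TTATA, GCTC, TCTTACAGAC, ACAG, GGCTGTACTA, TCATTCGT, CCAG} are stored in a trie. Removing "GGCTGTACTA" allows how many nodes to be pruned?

9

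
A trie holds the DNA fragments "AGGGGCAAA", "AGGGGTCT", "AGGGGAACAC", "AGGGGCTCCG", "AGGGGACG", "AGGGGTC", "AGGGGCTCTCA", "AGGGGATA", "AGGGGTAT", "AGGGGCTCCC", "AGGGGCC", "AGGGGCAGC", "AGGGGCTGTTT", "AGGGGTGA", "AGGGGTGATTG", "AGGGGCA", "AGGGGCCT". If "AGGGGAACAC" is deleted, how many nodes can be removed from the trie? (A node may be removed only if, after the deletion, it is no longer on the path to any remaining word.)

4

A node on "AGGGGAACAC"'s path can go only if nothing else ends at it or branches off below it.
The suffix "ACAC" (4 nodes) is used only by "AGGGGAACAC"; the node for "AGGGGA" still has the child "C", so pruning stops there.
Nodes removed: 4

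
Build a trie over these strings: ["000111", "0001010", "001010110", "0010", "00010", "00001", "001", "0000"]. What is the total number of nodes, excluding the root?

18

For each word, the new-node count is its length minus the longest prefix already in the trie:
  "000111" → 6 new (0, 0, 0, 1, 1, 1)
  "0001010" → prefix "0001" already present; 3 new (0, 1, 0)
  "001010110" → prefix "00" already present; 7 new (1, 0, 1, 0, 1, 1, 0)
  "0010" → prefix "0010" already present; 0 new (none)
  "00010" → prefix "00010" already present; 0 new (none)
  "00001" → prefix "000" already present; 2 new (0, 1)
  "001" → prefix "001" already present; 0 new (none)
  "0000" → prefix "0000" already present; 0 new (none)
Total nodes = 6 + 3 + 7 + 0 + 0 + 2 + 0 + 0 = 18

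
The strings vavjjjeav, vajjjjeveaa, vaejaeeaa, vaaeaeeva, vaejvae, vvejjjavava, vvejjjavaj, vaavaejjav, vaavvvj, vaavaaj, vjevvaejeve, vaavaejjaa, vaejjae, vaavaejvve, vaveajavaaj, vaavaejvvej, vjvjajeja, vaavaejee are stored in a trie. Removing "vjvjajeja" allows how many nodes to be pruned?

7

A node on "vjvjajeja"'s path can go only if nothing else ends at it or branches off below it.
The suffix "vjajeja" (7 nodes) is used only by "vjvjajeja"; the node for "vj" still has the child "e", so pruning stops there.
Nodes removed: 7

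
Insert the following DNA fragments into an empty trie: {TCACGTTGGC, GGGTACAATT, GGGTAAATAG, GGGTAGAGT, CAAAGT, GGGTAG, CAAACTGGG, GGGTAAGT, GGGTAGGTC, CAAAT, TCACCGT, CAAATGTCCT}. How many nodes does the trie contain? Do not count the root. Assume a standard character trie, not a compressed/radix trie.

For each word, the new-node count is its length minus the longest prefix already in the trie:
  "TCACGTTGGC" → 10 new (T, C, A, C, G, T, T, G, G, C)
  "GGGTACAATT" → 10 new (G, G, G, T, A, C, A, A, T, T)
  "GGGTAAATAG" → prefix "GGGTA" already present; 5 new (A, A, T, A, G)
  "GGGTAGAGT" → prefix "GGGTA" already present; 4 new (G, A, G, T)
  "CAAAGT" → 6 new (C, A, A, A, G, T)
  "GGGTAG" → prefix "GGGTAG" already present; 0 new (none)
  "CAAACTGGG" → prefix "CAAA" already present; 5 new (C, T, G, G, G)
  "GGGTAAGT" → prefix "GGGTAA" already present; 2 new (G, T)
  "GGGTAGGTC" → prefix "GGGTAG" already present; 3 new (G, T, C)
  "CAAAT" → prefix "CAAA" already present; 1 new (T)
  "TCACCGT" → prefix "TCAC" already present; 3 new (C, G, T)
  "CAAATGTCCT" → prefix "CAAAT" already present; 5 new (G, T, C, C, T)
Total nodes = 10 + 10 + 5 + 4 + 6 + 0 + 5 + 2 + 3 + 1 + 3 + 5 = 54

54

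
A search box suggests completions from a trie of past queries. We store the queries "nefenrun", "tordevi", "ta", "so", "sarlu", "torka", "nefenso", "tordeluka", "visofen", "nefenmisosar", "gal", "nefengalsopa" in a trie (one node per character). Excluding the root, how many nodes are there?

For each word, the new-node count is its length minus the longest prefix already in the trie:
  "nefenrun" → 8 new (n, e, f, e, n, r, u, n)
  "tordevi" → 7 new (t, o, r, d, e, v, i)
  "ta" → prefix "t" already present; 1 new (a)
  "so" → 2 new (s, o)
  "sarlu" → prefix "s" already present; 4 new (a, r, l, u)
  "torka" → prefix "tor" already present; 2 new (k, a)
  "nefenso" → prefix "nefen" already present; 2 new (s, o)
  "tordeluka" → prefix "torde" already present; 4 new (l, u, k, a)
  "visofen" → 7 new (v, i, s, o, f, e, n)
  "nefenmisosar" → prefix "nefen" already present; 7 new (m, i, s, o, s, a, r)
  "gal" → 3 new (g, a, l)
  "nefengalsopa" → prefix "nefen" already present; 7 new (g, a, l, s, o, p, a)
Total nodes = 8 + 7 + 1 + 2 + 4 + 2 + 2 + 4 + 7 + 7 + 3 + 7 = 54

54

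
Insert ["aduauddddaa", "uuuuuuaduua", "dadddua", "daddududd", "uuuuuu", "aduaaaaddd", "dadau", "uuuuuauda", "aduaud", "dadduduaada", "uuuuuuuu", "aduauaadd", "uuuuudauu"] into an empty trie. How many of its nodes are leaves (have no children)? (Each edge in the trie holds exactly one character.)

11

A leaf is a node with no children — equivalently, the end of a word that is not a proper prefix of any other stored word.
Those words: "aduaaaaddd", "aduauaadd", "aduauddddaa", "dadau", "dadddua", "dadduduaada", "daddududd", "uuuuuauda", "uuuuudauu", "uuuuuuaduua", "uuuuuuuu"
Leaf count: 11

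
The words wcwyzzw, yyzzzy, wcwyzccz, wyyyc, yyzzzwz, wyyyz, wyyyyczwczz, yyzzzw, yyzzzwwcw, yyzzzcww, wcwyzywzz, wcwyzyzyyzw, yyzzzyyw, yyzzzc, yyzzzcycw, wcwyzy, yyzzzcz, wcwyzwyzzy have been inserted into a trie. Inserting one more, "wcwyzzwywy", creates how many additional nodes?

3

The longest prefix of "wcwyzzwywy" already in the trie is "wcwyzzw" (length 7).
Each of the 3 remaining characters creates one node.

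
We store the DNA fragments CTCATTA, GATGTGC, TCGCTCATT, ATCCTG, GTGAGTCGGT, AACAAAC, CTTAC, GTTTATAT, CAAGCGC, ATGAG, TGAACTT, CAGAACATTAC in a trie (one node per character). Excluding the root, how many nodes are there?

77

Trace insertions, counting only characters that open a new branch:
  "CTCATTA" → 7 new (C, T, C, A, T, T, A)
  "GATGTGC" → 7 new (G, A, T, G, T, G, C)
  "TCGCTCATT" → 9 new (T, C, G, C, T, C, A, T, T)
  "ATCCTG" → 6 new (A, T, C, C, T, G)
  "GTGAGTCGGT" → prefix "G" already present; 9 new (T, G, A, G, T, C, G, G, T)
  "AACAAAC" → prefix "A" already present; 6 new (A, C, A, A, A, C)
  "CTTAC" → prefix "CT" already present; 3 new (T, A, C)
  "GTTTATAT" → prefix "GT" already present; 6 new (T, T, A, T, A, T)
  "CAAGCGC" → prefix "C" already present; 6 new (A, A, G, C, G, C)
  "ATGAG" → prefix "AT" already present; 3 new (G, A, G)
  "TGAACTT" → prefix "T" already present; 6 new (G, A, A, C, T, T)
  "CAGAACATTAC" → prefix "CA" already present; 9 new (G, A, A, C, A, T, T, A, C)
Total nodes = 7 + 7 + 9 + 6 + 9 + 6 + 3 + 6 + 6 + 3 + 6 + 9 = 77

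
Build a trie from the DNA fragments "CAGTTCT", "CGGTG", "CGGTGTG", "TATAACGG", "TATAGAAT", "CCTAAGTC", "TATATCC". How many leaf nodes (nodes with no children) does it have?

6

A leaf is a node with no children — equivalently, the end of a word that is not a proper prefix of any other stored word.
Those words: "CAGTTCT", "CCTAAGTC", "CGGTGTG", "TATAACGG", "TATAGAAT", "TATATCC"
Leaf count: 6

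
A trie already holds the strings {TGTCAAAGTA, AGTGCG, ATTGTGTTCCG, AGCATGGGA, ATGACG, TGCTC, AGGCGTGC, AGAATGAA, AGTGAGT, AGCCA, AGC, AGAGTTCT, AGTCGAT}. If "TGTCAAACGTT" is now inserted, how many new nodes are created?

4

The longest prefix of "TGTCAAACGTT" already in the trie is "TGTCAAA" (length 7).
New nodes needed: |"TGTCAAACGTT"| − 7 = 11 − 7 = 4.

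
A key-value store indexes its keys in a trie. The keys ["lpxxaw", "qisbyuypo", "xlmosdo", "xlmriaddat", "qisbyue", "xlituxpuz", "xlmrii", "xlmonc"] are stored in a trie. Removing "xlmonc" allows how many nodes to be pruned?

After clearing the end-marker at "xlmonc", prune upward until reaching a node still needed by another word.
The suffix "nc" (2 nodes) is used only by "xlmonc"; the node for "xlmo" still has the child "s", so pruning stops there.
Nodes removed: 2

2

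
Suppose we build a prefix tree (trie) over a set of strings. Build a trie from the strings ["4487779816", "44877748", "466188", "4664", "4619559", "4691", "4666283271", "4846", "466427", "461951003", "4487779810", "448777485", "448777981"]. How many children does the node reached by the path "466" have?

The children of the "466" node are the distinct next characters among strings starting with "466".
Characters that immediately follow "466" among the stored strings: {1, 4, 6}.
That node has 3 child edges.

3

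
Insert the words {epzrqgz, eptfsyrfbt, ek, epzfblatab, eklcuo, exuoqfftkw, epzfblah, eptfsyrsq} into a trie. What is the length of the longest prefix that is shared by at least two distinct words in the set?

The deepest shared node is where two words last agree before diverging.
"eptfsyrfbt" and "eptfsyrsq" agree on "eptfsyr" (7 characters) before diverging; nothing deeper is shared.
Longest shared-prefix length: 7

7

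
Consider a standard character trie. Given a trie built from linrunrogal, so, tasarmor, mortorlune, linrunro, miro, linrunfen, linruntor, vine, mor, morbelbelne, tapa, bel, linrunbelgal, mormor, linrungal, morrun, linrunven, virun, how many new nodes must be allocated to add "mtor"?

3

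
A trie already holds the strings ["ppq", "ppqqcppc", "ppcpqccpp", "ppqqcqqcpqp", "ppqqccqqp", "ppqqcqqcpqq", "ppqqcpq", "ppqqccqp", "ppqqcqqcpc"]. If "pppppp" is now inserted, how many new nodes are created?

Walking "pppppp" from the root, the first 2 characters ("pp") follow existing edges; "p" is the first miss.
New nodes needed: |"pppppp"| − 2 = 6 − 2 = 4.

4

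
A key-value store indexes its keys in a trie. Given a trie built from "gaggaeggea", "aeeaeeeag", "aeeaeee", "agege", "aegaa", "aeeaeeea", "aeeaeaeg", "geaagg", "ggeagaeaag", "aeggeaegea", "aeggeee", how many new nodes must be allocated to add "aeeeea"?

3

"aee" is already a path in the trie; the remaining "eea" must be added.
So 6 − 3 = 3 new nodes.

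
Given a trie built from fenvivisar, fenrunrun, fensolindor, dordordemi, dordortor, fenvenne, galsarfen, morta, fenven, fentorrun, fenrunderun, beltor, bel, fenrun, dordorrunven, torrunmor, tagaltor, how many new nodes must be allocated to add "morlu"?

2

Walking "morlu" from the root, the first 3 characters ("mor") follow existing edges; "l" is the first miss.
New nodes needed: |"morlu"| − 3 = 5 − 3 = 2.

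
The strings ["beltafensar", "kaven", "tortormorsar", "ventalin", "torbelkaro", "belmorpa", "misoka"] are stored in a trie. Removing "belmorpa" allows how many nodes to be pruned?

5

After clearing the end-marker at "belmorpa", prune upward until reaching a node still needed by another word.
The suffix "morpa" (5 nodes) is used only by "belmorpa"; the node for "bel" still has the child "t", so pruning stops there.
Nodes removed: 5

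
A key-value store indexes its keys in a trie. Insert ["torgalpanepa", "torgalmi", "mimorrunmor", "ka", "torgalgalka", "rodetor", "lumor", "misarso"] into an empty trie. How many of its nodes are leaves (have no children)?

8

Leaves are exactly the stored words that no other stored word extends.
Those words: "ka", "lumor", "mimorrunmor", "misarso", "rodetor", "torgalgalka", "torgalmi", "torgalpanepa"
Leaf count: 8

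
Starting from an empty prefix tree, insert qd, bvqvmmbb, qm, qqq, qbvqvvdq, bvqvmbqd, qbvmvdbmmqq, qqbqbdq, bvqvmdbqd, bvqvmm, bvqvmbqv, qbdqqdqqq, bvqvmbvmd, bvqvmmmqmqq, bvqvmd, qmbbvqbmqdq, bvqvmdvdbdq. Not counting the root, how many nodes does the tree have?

Trace insertions, counting only characters that open a new branch:
  "qd" → 2 new (q, d)
  "bvqvmmbb" → 8 new (b, v, q, v, m, m, b, b)
  "qm" → prefix "q" already present; 1 new (m)
  "qqq" → prefix "q" already present; 2 new (q, q)
  "qbvqvvdq" → prefix "q" already present; 7 new (b, v, q, v, v, d, q)
  "bvqvmbqd" → prefix "bvqvm" already present; 3 new (b, q, d)
  "qbvmvdbmmqq" → prefix "qbv" already present; 8 new (m, v, d, b, m, m, q, q)
  "qqbqbdq" → prefix "qq" already present; 5 new (b, q, b, d, q)
  "bvqvmdbqd" → prefix "bvqvm" already present; 4 new (d, b, q, d)
  "bvqvmm" → prefix "bvqvmm" already present; 0 new (none)
  "bvqvmbqv" → prefix "bvqvmbq" already present; 1 new (v)
  "qbdqqdqqq" → prefix "qb" already present; 7 new (d, q, q, d, q, q, q)
  "bvqvmbvmd" → prefix "bvqvmb" already present; 3 new (v, m, d)
  "bvqvmmmqmqq" → prefix "bvqvmm" already present; 5 new (m, q, m, q, q)
  "bvqvmd" → prefix "bvqvmd" already present; 0 new (none)
  "qmbbvqbmqdq" → prefix "qm" already present; 9 new (b, b, v, q, b, m, q, d, q)
  "bvqvmdvdbdq" → prefix "bvqvmd" already present; 5 new (v, d, b, d, q)
Total nodes = 2 + 8 + 1 + 2 + 7 + 3 + 8 + 5 + 4 + 0 + 1 + 7 + 3 + 5 + 0 + 9 + 5 = 70

70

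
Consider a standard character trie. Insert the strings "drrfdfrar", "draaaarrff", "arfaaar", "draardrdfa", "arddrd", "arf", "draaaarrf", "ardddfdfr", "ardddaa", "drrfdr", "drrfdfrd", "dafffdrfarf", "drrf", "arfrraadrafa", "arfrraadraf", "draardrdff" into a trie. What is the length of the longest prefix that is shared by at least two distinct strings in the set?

The deepest shared node is where two words last agree before diverging.
"arfrraadraf" and "arfrraadrafa" agree on "arfrraadraf" (11 characters) before diverging; nothing deeper is shared.
Longest shared-prefix length: 11

11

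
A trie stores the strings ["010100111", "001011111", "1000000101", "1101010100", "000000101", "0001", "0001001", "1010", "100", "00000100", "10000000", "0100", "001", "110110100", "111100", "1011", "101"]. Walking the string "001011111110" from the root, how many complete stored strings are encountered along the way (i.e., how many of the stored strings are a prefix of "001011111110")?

Check each prefix of "001011111110" against the stored set — each match is an end-marker on the path.
Prefixes of the query that are stored words: "001", "001011111"
Count: 2

2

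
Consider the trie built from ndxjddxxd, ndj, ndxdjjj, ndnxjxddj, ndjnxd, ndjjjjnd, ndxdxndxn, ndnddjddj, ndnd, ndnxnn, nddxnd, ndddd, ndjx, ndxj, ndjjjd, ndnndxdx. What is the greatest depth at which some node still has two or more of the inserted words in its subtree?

The deepest shared node is where two words last agree before diverging.
e.g. "ndjjjd" and "ndjjjjnd" share the prefix "ndjjj" of length 5; no pair shares a longer one.
Longest shared-prefix length: 5

5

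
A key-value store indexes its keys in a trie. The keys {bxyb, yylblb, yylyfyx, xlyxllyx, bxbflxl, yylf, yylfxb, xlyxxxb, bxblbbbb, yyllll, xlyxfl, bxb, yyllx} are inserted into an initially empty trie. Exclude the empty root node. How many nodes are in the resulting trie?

Insert word by word; a character creates a node only if that edge doesn't already exist:
  "bxyb" → 4 new (b, x, y, b)
  "yylblb" → 6 new (y, y, l, b, l, b)
  "yylyfyx" → prefix "yyl" already present; 4 new (y, f, y, x)
  "xlyxllyx" → 8 new (x, l, y, x, l, l, y, x)
  "bxbflxl" → prefix "bx" already present; 5 new (b, f, l, x, l)
  "yylf" → prefix "yyl" already present; 1 new (f)
  "yylfxb" → prefix "yylf" already present; 2 new (x, b)
  "xlyxxxb" → prefix "xlyx" already present; 3 new (x, x, b)
  "bxblbbbb" → prefix "bxb" already present; 5 new (l, b, b, b, b)
  "yyllll" → prefix "yyl" already present; 3 new (l, l, l)
  "xlyxfl" → prefix "xlyx" already present; 2 new (f, l)
  "bxb" → prefix "bxb" already present; 0 new (none)
  "yyllx" → prefix "yyll" already present; 1 new (x)
Total nodes = 4 + 6 + 4 + 8 + 5 + 1 + 2 + 3 + 5 + 3 + 2 + 0 + 1 = 44

44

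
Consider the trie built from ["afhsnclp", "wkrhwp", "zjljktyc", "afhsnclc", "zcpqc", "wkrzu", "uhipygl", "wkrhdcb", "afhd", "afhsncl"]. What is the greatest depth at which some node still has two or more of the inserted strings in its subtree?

Equivalently: take the maximum, over all pairs, of their longest common prefix length.
"afhsncl" and "afhsnclc" agree on "afhsncl" (7 characters) before diverging; nothing deeper is shared.
Longest shared-prefix length: 7

7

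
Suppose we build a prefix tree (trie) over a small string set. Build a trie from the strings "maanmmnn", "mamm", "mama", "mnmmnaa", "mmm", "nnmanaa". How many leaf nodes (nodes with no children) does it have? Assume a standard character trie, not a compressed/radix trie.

6

Leaves are exactly the stored words that no other stored word extends.
Those words: "maanmmnn", "mama", "mamm", "mmm", "mnmmnaa", "nnmanaa"
Leaf count: 6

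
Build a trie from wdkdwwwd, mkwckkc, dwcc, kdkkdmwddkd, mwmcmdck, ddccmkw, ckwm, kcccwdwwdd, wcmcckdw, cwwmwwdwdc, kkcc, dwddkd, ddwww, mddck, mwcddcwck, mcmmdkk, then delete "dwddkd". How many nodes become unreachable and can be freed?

After clearing the end-marker at "dwddkd", prune upward until reaching a node still needed by another word.
The suffix "ddkd" (4 nodes) is used only by "dwddkd"; the node for "dw" still has the child "c", so pruning stops there.
Nodes removed: 4

4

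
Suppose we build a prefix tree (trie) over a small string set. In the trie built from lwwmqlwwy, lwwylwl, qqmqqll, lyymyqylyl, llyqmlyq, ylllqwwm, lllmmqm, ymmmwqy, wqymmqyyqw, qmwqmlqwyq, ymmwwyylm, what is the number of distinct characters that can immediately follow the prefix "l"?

Follow the path "l" to its node, then look at its outgoing edges.
Characters that immediately follow "l" among the stored strings: {l, w, y}.
That node has 3 child edges.

3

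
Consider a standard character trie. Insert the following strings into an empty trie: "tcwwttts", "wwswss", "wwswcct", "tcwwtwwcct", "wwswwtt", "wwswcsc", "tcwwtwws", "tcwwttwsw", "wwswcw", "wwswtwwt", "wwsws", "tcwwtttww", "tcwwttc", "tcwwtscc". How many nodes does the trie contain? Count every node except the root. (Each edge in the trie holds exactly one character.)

For each word, the new-node count is its length minus the longest prefix already in the trie:
  "tcwwttts" → 8 new (t, c, w, w, t, t, t, s)
  "wwswss" → 6 new (w, w, s, w, s, s)
  "wwswcct" → prefix "wwsw" already present; 3 new (c, c, t)
  "tcwwtwwcct" → prefix "tcwwt" already present; 5 new (w, w, c, c, t)
  "wwswwtt" → prefix "wwsw" already present; 3 new (w, t, t)
  "wwswcsc" → prefix "wwswc" already present; 2 new (s, c)
  "tcwwtwws" → prefix "tcwwtww" already present; 1 new (s)
  "tcwwttwsw" → prefix "tcwwtt" already present; 3 new (w, s, w)
  "wwswcw" → prefix "wwswc" already present; 1 new (w)
  "wwswtwwt" → prefix "wwsw" already present; 4 new (t, w, w, t)
  "wwsws" → prefix "wwsws" already present; 0 new (none)
  "tcwwtttww" → prefix "tcwwttt" already present; 2 new (w, w)
  "tcwwttc" → prefix "tcwwtt" already present; 1 new (c)
  "tcwwtscc" → prefix "tcwwt" already present; 3 new (s, c, c)
Total nodes = 8 + 6 + 3 + 5 + 3 + 2 + 1 + 3 + 1 + 4 + 0 + 2 + 1 + 3 = 42

42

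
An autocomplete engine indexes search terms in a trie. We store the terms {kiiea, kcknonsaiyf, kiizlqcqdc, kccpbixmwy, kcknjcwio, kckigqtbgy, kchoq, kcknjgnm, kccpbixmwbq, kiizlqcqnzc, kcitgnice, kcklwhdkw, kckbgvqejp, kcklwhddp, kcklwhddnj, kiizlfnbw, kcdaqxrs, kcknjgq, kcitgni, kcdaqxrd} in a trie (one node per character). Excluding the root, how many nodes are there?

89

For each word, the new-node count is its length minus the longest prefix already in the trie:
  "kiiea" → 5 new (k, i, i, e, a)
  "kcknonsaiyf" → prefix "k" already present; 10 new (c, k, n, o, n, s, a, i, y, f)
  "kiizlqcqdc" → prefix "kii" already present; 7 new (z, l, q, c, q, d, c)
  "kccpbixmwy" → prefix "kc" already present; 8 new (c, p, b, i, x, m, w, y)
  "kcknjcwio" → prefix "kckn" already present; 5 new (j, c, w, i, o)
  "kckigqtbgy" → prefix "kck" already present; 7 new (i, g, q, t, b, g, y)
  "kchoq" → prefix "kc" already present; 3 new (h, o, q)
  "kcknjgnm" → prefix "kcknj" already present; 3 new (g, n, m)
  "kccpbixmwbq" → prefix "kccpbixmw" already present; 2 new (b, q)
  "kiizlqcqnzc" → prefix "kiizlqcq" already present; 3 new (n, z, c)
  "kcitgnice" → prefix "kc" already present; 7 new (i, t, g, n, i, c, e)
  "kcklwhdkw" → prefix "kck" already present; 6 new (l, w, h, d, k, w)
  "kckbgvqejp" → prefix "kck" already present; 7 new (b, g, v, q, e, j, p)
  "kcklwhddp" → prefix "kcklwhd" already present; 2 new (d, p)
  "kcklwhddnj" → prefix "kcklwhdd" already present; 2 new (n, j)
  "kiizlfnbw" → prefix "kiizl" already present; 4 new (f, n, b, w)
  "kcdaqxrs" → prefix "kc" already present; 6 new (d, a, q, x, r, s)
  "kcknjgq" → prefix "kcknjg" already present; 1 new (q)
  "kcitgni" → prefix "kcitgni" already present; 0 new (none)
  "kcdaqxrd" → prefix "kcdaqxr" already present; 1 new (d)
Total nodes = 5 + 10 + 7 + 8 + 5 + 7 + 3 + 3 + 2 + 3 + 7 + 6 + 7 + 2 + 2 + 4 + 6 + 1 + 0 + 1 = 89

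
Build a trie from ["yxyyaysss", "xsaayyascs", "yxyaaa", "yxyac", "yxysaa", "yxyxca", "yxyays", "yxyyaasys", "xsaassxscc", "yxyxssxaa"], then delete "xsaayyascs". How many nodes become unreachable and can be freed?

6

Walk "xsaayyascs" from the leaf back toward the root, removing each node that no remaining word uses.
The suffix "yyascs" (6 nodes) is used only by "xsaayyascs"; the node for "xsaa" still has the child "s", so pruning stops there.
Nodes removed: 6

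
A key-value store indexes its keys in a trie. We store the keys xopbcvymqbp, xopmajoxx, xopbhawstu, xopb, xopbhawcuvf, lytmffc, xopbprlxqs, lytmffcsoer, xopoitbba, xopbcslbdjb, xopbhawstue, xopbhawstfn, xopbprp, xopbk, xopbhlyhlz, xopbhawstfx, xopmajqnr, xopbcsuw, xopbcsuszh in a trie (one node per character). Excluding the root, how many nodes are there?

For each word, the new-node count is its length minus the longest prefix already in the trie:
  "xopbcvymqbp" → 11 new (x, o, p, b, c, v, y, m, q, b, p)
  "xopmajoxx" → prefix "xop" already present; 6 new (m, a, j, o, x, x)
  "xopbhawstu" → prefix "xopb" already present; 6 new (h, a, w, s, t, u)
  "xopb" → prefix "xopb" already present; 0 new (none)
  "xopbhawcuvf" → prefix "xopbhaw" already present; 4 new (c, u, v, f)
  "lytmffc" → 7 new (l, y, t, m, f, f, c)
  "xopbprlxqs" → prefix "xopb" already present; 6 new (p, r, l, x, q, s)
  "lytmffcsoer" → prefix "lytmffc" already present; 4 new (s, o, e, r)
  "xopoitbba" → prefix "xop" already present; 6 new (o, i, t, b, b, a)
  "xopbcslbdjb" → prefix "xopbc" already present; 6 new (s, l, b, d, j, b)
  "xopbhawstue" → prefix "xopbhawstu" already present; 1 new (e)
  "xopbhawstfn" → prefix "xopbhawst" already present; 2 new (f, n)
  "xopbprp" → prefix "xopbpr" already present; 1 new (p)
  "xopbk" → prefix "xopb" already present; 1 new (k)
  "xopbhlyhlz" → prefix "xopbh" already present; 5 new (l, y, h, l, z)
  "xopbhawstfx" → prefix "xopbhawstf" already present; 1 new (x)
  "xopmajqnr" → prefix "xopmaj" already present; 3 new (q, n, r)
  "xopbcsuw" → prefix "xopbcs" already present; 2 new (u, w)
  "xopbcsuszh" → prefix "xopbcsu" already present; 3 new (s, z, h)
Total nodes = 11 + 6 + 6 + 0 + 4 + 7 + 6 + 4 + 6 + 6 + 1 + 2 + 1 + 1 + 5 + 1 + 3 + 2 + 3 = 75

75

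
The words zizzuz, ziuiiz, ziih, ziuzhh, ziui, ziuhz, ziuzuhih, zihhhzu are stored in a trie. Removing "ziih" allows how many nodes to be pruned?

2

After clearing the end-marker at "ziih", prune upward until reaching a node still needed by another word.
The suffix "ih" (2 nodes) is used only by "ziih"; the node for "zi" still has the child "z", so pruning stops there.
Nodes removed: 2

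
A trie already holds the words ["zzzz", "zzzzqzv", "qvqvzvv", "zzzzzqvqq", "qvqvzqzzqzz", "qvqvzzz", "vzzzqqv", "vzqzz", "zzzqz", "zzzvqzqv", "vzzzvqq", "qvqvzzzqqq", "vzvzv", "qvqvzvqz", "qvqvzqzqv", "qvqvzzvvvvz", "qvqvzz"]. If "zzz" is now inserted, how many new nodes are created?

Every character of "zzz" already lies on an existing path (it is a prefix of some stored word).
No new nodes are needed: 0.

0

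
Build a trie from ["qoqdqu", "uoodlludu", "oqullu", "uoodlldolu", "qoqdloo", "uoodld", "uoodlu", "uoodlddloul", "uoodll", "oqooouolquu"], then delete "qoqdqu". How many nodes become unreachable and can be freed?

Walk "qoqdqu" from the leaf back toward the root, removing each node that no remaining word uses.
The suffix "qu" (2 nodes) is used only by "qoqdqu"; the node for "qoqd" still has the child "l", so pruning stops there.
Nodes removed: 2

2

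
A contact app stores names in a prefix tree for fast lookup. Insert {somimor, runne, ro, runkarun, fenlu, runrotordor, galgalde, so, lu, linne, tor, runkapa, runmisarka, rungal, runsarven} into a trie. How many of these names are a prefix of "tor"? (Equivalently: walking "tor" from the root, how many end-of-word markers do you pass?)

Walk "tor" from the root; an end-of-word marker is hit whenever a stored word is a prefix of "tor".
Prefixes of the query that are stored words: "tor"
Count: 1

1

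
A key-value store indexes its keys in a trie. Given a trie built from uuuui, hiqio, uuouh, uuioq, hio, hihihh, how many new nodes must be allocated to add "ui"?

1

"u" is already a path in the trie; the remaining "i" must be added.
So 2 − 1 = 1 new nodes.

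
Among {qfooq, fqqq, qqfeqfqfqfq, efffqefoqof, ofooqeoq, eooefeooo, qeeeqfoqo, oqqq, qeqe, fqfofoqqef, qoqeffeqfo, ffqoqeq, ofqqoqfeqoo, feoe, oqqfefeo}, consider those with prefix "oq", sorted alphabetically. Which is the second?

Words with prefix "oq", in lexicographic order: "oqqfefeo", "oqqq"
The 2nd is oqqq.

oqqq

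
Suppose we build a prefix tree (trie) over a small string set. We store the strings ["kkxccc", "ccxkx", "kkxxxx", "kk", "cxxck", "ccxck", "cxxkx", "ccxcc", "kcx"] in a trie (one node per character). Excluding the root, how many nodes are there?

Count nodes per top-level branch (shared prefixes stored once):
  'c'-branch (ccxcc, ccxck, ccxkx, cxxck, cxxkx): 14 nodes
  'k'-branch (kcx, kk, kkxccc, kkxxxx): 11 nodes
Sum: 25

25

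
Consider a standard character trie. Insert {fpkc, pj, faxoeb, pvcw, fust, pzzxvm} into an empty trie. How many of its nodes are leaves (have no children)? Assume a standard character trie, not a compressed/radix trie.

6

Leaves are exactly the stored words that no other stored word extends.
Those words: "faxoeb", "fpkc", "fust", "pj", "pvcw", "pzzxvm"
Leaf count: 6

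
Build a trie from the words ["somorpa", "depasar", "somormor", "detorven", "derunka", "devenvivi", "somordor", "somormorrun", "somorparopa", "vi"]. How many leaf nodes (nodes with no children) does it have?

8

Leaves are exactly the stored words that no other stored word extends.
Those words: "depasar", "derunka", "detorven", "devenvivi", "somordor", "somormorrun", "somorparopa", "vi"
Leaf count: 8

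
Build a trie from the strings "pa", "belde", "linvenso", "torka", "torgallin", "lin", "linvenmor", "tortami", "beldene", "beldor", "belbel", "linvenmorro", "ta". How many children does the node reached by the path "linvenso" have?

0

The children of the "linvenso" node are the distinct next characters among strings starting with "linvenso".
No stored string extends past "linvenso".
That node has 0 child edges.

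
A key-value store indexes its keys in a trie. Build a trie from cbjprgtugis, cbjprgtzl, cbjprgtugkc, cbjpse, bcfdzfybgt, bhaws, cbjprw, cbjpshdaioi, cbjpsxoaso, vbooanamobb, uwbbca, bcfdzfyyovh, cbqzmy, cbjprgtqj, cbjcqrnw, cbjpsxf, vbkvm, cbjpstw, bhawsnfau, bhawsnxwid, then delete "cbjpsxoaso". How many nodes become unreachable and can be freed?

4

Walk "cbjpsxoaso" from the leaf back toward the root, removing each node that no remaining word uses.
The suffix "oaso" (4 nodes) is used only by "cbjpsxoaso"; the node for "cbjpsx" still has the child "f", so pruning stops there.
Nodes removed: 4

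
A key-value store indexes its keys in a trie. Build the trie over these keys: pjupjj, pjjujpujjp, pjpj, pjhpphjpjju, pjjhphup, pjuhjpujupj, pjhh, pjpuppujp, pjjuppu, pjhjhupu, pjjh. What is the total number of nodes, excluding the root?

Count nodes per top-level branch (shared prefixes stored once):
  'p'-branch (pjhh, pjhjhupu, pjhpphjpjju, pjjh, pjjhphup, pjjujpujjp, pjjuppu, pjpj, pjpuppujp, pjuhjpujupj, pjupjj): 53 nodes
Sum: 53

53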